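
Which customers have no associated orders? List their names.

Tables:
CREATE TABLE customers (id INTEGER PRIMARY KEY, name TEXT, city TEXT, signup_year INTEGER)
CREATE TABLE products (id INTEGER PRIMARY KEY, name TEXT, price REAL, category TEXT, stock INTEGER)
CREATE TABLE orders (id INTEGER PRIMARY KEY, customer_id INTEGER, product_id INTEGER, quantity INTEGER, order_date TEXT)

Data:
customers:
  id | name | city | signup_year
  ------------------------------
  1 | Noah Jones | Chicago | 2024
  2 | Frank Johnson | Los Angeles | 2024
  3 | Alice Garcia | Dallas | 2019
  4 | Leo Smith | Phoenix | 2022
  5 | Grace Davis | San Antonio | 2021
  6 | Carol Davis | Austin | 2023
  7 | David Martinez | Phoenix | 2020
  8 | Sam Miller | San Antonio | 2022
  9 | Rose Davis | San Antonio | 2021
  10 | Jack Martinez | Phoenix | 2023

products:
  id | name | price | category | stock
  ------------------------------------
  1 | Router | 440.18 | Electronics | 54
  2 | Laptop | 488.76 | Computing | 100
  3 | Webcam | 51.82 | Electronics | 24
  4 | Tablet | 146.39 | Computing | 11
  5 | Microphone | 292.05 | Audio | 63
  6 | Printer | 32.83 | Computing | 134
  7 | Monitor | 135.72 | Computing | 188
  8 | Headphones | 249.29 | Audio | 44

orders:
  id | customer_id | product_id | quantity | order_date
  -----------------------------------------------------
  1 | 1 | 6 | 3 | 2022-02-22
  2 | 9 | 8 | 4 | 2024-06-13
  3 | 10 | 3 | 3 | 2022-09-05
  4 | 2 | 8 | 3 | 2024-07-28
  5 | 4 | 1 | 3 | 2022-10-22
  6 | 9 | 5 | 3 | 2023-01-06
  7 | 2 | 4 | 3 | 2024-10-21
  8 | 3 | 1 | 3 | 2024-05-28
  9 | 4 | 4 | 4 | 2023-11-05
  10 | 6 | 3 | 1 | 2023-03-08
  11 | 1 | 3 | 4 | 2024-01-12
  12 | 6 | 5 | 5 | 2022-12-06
SELECT p.name FROM customers p LEFT JOIN orders c ON c.customer_id = p.id WHERE c.id IS NULL

Execution result:
name
Grace Davis
David Martinez
Sam Miller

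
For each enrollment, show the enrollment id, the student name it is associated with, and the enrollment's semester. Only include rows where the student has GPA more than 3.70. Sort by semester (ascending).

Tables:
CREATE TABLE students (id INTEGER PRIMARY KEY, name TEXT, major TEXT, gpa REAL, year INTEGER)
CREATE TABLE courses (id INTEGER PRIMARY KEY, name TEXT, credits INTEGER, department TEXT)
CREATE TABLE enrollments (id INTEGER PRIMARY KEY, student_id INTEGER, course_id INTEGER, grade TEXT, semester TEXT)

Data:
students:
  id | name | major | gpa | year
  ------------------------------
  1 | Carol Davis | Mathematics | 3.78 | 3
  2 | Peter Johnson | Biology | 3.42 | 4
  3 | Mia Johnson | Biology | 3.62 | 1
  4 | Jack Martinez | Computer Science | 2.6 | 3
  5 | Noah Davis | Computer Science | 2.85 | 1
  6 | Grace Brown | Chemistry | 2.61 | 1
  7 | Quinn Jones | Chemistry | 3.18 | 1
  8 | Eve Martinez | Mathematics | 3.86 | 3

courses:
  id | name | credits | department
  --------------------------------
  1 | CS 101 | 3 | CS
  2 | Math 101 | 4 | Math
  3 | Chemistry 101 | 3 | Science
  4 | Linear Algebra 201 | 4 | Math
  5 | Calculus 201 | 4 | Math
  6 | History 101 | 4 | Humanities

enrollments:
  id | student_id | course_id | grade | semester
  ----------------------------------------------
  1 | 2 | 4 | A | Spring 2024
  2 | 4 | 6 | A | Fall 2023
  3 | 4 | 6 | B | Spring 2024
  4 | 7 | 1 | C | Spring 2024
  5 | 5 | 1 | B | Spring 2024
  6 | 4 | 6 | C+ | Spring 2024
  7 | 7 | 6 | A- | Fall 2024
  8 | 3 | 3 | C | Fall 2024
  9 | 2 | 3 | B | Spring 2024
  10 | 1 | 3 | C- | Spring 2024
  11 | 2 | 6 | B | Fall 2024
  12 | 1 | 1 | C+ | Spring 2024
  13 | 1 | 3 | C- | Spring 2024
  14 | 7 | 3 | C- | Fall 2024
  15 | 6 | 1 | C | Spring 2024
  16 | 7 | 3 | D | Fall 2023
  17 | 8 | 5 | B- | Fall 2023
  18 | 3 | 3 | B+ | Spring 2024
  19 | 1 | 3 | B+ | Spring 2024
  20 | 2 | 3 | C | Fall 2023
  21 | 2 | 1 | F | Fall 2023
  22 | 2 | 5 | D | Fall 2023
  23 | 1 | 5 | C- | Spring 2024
SELECT c.id, p.name AS student, c.semester FROM enrollments c JOIN students p ON c.student_id = p.id WHERE p.gpa > 3.7 ORDER BY c.semester ASC

Execution result:
id | student | semester
17 | Eve Martinez | Fall 2023
10 | Carol Davis | Spring 2024
12 | Carol Davis | Spring 2024
13 | Carol Davis | Spring 2024
19 | Carol Davis | Spring 2024
23 | Carol Davis | Spring 2024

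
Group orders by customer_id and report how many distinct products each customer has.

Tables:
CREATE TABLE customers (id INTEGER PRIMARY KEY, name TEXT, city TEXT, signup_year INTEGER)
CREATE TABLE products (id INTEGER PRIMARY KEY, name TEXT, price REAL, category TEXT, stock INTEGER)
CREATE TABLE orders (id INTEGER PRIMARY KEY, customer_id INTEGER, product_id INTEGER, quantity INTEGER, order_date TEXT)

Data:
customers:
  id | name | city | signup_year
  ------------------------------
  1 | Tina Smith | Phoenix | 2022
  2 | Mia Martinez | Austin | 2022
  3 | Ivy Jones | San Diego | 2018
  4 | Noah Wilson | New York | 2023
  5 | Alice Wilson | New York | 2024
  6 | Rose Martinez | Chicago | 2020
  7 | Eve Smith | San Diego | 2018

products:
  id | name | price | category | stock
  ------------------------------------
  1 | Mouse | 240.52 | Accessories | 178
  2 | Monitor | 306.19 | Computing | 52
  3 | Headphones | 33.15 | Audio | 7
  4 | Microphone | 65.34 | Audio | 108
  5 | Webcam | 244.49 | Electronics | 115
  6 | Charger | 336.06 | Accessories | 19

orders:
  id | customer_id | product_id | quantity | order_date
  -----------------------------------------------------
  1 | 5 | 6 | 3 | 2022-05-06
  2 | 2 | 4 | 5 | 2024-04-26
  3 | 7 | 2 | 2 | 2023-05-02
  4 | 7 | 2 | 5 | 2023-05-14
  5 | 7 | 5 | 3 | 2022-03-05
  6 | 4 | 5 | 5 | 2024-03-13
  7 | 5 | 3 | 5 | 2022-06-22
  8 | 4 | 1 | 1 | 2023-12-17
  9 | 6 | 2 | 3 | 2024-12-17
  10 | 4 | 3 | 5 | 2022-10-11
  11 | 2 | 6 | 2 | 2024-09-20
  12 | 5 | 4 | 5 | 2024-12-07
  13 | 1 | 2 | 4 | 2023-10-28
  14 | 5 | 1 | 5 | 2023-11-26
SELECT customer_id, COUNT(DISTINCT product_id) AS distinct_product_count FROM orders GROUP BY customer_id

Execution result:
customer_id | distinct_product_count
1 | 1
2 | 2
4 | 3
5 | 4
6 | 1
7 | 2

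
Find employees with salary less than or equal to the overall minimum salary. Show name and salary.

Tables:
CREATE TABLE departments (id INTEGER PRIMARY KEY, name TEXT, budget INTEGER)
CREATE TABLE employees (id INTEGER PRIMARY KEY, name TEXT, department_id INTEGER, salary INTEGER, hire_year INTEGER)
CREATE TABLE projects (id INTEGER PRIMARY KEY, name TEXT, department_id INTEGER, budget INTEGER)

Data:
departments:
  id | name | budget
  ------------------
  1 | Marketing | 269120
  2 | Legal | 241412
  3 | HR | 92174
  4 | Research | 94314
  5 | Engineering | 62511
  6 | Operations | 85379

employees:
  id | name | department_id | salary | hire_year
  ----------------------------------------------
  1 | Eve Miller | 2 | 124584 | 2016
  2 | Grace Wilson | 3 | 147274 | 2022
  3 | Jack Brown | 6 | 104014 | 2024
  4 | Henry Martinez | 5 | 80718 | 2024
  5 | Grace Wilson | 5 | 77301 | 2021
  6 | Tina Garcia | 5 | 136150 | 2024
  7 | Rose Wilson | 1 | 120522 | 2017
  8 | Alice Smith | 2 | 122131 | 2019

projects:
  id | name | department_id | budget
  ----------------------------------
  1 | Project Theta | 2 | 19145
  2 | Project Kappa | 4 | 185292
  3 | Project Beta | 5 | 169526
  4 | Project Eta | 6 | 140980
SELECT name, salary FROM employees WHERE salary <= (SELECT MIN(salary) FROM employees)

Execution result:
name | salary
Grace Wilson | 77301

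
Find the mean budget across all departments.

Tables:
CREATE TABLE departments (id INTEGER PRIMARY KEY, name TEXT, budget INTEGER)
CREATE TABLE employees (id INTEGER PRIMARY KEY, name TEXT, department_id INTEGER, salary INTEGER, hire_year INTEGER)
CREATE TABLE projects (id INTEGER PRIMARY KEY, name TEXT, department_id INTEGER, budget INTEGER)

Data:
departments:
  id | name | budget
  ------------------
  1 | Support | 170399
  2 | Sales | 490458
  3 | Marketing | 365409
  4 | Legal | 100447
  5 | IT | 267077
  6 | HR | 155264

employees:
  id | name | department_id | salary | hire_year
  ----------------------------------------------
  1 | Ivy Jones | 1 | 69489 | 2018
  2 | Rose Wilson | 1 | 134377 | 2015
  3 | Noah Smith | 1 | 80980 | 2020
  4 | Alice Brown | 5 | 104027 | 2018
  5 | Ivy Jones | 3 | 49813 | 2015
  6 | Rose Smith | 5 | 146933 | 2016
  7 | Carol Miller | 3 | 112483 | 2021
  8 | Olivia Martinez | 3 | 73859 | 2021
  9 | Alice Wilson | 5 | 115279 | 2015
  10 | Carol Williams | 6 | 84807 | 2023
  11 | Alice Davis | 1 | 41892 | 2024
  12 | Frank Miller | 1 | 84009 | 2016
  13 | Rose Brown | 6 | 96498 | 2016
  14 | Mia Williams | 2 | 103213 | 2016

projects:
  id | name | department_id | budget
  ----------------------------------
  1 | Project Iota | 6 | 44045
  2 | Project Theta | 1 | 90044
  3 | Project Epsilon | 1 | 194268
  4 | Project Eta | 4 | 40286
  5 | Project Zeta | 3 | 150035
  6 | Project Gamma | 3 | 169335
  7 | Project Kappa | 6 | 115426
SELECT AVG(budget) FROM departments

Execution result:
258175.67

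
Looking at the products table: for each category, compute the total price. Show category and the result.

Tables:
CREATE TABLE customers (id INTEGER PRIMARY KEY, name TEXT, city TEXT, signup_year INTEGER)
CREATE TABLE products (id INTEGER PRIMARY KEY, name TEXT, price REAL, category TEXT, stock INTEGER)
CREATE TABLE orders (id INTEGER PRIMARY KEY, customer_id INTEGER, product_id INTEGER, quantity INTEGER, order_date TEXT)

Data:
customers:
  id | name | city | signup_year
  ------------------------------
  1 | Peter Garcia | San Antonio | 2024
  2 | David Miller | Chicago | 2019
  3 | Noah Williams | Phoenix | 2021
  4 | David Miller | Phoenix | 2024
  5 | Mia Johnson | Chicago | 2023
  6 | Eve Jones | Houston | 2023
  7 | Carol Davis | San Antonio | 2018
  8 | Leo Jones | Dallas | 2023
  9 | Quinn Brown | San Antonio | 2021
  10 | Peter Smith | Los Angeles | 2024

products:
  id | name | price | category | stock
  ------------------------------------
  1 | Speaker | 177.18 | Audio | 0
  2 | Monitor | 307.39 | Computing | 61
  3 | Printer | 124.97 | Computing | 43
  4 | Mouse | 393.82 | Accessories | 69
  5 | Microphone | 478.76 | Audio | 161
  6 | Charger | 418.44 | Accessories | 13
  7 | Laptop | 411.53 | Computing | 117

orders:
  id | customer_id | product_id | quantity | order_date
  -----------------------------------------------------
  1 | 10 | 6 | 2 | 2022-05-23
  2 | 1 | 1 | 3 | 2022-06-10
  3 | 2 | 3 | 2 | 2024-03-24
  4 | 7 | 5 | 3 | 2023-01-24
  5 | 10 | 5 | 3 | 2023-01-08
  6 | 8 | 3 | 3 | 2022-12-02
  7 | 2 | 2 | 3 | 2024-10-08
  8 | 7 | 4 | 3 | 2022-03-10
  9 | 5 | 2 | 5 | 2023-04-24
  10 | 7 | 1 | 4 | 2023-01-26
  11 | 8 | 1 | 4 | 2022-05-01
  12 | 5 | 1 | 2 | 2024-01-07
SELECT category, SUM(price) AS sum_price FROM products GROUP BY category

Execution result:
category | sum_price
Accessories | 812.26
Audio | 655.94
Computing | 843.89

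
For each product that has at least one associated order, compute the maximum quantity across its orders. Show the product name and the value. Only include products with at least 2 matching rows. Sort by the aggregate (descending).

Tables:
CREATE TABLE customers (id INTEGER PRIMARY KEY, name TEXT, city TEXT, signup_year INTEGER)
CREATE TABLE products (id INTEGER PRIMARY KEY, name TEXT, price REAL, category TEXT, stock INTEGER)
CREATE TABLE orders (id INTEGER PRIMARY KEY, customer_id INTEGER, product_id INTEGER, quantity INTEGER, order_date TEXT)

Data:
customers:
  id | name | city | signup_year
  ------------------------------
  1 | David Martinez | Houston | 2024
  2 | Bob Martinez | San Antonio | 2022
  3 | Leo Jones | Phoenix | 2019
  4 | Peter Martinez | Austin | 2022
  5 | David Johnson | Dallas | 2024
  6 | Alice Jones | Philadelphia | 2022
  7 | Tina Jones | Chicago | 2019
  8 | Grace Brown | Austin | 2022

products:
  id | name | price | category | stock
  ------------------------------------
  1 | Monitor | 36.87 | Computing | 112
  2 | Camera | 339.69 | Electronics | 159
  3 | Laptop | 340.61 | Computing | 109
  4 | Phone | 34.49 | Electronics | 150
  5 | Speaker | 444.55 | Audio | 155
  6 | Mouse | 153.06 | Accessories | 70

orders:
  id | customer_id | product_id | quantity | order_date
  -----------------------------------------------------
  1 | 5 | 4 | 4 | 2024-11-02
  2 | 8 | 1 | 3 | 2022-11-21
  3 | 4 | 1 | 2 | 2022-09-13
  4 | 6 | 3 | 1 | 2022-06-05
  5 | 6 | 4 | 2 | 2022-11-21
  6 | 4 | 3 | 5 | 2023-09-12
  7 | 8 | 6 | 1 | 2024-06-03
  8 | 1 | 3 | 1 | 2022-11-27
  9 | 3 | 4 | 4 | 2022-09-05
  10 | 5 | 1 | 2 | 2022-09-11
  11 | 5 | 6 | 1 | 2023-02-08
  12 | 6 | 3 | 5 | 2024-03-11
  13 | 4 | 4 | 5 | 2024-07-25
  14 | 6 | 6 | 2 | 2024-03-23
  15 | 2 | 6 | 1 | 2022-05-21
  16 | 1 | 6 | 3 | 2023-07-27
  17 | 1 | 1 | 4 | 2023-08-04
SELECT p.name, MAX(c.quantity) AS max_quantity FROM orders c JOIN products p ON c.product_id = p.id GROUP BY p.id, p.name HAVING COUNT(*) >= 2 ORDER BY max_quantity DESC

Execution result:
name | max_quantity
Laptop | 5
Phone | 5
Monitor | 4
Mouse | 3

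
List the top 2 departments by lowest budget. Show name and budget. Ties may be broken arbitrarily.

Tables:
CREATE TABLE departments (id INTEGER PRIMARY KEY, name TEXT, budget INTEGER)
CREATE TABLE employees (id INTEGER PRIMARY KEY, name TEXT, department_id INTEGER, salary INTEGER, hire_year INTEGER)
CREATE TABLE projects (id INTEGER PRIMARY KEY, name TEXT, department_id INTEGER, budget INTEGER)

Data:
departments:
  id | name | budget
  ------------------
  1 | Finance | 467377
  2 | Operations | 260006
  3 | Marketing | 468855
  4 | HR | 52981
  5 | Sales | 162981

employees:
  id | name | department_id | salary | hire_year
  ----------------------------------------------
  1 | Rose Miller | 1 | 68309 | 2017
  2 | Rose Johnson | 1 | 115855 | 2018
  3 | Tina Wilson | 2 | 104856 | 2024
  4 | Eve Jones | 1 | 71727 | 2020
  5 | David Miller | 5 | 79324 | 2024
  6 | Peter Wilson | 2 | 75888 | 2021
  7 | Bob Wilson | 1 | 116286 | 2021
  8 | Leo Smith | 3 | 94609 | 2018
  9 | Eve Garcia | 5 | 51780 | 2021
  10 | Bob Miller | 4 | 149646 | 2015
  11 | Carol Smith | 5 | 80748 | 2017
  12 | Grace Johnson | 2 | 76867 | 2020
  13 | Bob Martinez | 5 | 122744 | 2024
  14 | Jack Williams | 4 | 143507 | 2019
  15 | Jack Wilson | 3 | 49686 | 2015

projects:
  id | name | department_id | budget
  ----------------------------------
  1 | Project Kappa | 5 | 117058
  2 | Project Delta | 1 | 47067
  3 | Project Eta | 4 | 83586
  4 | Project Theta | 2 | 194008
SELECT name, budget FROM departments ORDER BY budget ASC LIMIT 2

Execution result:
name | budget
HR | 52981
Sales | 162981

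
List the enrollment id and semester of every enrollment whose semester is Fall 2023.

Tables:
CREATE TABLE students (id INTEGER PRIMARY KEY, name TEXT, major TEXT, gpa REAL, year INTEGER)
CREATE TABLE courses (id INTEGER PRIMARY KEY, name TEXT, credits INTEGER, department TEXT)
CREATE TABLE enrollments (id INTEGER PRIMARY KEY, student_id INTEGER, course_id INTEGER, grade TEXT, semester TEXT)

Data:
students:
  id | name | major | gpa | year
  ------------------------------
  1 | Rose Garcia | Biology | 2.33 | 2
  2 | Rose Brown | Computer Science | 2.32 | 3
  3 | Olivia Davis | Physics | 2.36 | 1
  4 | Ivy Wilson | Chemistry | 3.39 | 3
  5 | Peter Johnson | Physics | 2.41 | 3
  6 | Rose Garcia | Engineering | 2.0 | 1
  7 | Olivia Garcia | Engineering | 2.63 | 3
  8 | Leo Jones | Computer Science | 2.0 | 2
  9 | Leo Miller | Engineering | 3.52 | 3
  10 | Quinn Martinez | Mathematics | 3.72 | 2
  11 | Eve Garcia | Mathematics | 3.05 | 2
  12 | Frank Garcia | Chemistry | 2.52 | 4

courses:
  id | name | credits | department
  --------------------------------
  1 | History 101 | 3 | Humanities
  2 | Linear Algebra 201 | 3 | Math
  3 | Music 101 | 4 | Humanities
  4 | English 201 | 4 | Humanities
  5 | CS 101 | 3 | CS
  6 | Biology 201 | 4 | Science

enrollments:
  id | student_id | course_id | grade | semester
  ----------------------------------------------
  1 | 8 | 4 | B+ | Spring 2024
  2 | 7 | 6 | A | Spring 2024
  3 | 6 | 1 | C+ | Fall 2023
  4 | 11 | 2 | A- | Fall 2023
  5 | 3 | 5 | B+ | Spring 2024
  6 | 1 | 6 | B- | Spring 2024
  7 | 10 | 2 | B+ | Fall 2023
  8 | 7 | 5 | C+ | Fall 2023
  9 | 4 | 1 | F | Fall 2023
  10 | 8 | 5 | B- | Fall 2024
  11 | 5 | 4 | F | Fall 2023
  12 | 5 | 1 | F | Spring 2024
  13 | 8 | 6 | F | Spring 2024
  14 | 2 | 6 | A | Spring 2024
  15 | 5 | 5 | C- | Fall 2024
SELECT id, semester FROM enrollments WHERE semester = 'Fall 2023'

Execution result:
id | semester
3 | Fall 2023
4 | Fall 2023
7 | Fall 2023
8 | Fall 2023
9 | Fall 2023
11 | Fall 2023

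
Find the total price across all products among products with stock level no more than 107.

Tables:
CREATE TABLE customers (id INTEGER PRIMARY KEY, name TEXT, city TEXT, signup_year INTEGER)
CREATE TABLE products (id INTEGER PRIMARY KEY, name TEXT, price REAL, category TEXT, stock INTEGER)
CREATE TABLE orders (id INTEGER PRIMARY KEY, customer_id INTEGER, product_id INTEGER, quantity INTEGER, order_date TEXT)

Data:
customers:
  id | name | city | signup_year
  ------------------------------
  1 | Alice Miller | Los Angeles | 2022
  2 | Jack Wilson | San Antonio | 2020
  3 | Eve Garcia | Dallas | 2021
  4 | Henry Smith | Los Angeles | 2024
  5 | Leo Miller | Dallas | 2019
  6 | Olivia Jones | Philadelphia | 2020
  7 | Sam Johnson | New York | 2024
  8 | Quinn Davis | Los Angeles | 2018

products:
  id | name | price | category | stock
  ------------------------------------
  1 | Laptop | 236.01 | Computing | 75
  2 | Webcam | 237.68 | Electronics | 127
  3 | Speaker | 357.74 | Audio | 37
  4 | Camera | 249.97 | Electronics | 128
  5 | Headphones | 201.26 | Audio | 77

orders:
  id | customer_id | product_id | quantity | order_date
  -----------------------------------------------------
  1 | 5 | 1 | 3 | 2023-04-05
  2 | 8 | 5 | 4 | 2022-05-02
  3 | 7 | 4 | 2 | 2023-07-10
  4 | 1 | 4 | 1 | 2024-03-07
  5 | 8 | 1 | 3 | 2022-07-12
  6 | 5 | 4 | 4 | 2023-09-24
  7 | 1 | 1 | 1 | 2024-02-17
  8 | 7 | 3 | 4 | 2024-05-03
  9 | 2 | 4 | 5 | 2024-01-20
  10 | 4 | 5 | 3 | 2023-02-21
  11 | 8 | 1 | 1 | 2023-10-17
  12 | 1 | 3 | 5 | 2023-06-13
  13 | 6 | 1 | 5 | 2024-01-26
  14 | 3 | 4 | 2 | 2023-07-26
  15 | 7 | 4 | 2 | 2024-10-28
SELECT SUM(price) FROM products WHERE stock <= 107

Execution result:
795.01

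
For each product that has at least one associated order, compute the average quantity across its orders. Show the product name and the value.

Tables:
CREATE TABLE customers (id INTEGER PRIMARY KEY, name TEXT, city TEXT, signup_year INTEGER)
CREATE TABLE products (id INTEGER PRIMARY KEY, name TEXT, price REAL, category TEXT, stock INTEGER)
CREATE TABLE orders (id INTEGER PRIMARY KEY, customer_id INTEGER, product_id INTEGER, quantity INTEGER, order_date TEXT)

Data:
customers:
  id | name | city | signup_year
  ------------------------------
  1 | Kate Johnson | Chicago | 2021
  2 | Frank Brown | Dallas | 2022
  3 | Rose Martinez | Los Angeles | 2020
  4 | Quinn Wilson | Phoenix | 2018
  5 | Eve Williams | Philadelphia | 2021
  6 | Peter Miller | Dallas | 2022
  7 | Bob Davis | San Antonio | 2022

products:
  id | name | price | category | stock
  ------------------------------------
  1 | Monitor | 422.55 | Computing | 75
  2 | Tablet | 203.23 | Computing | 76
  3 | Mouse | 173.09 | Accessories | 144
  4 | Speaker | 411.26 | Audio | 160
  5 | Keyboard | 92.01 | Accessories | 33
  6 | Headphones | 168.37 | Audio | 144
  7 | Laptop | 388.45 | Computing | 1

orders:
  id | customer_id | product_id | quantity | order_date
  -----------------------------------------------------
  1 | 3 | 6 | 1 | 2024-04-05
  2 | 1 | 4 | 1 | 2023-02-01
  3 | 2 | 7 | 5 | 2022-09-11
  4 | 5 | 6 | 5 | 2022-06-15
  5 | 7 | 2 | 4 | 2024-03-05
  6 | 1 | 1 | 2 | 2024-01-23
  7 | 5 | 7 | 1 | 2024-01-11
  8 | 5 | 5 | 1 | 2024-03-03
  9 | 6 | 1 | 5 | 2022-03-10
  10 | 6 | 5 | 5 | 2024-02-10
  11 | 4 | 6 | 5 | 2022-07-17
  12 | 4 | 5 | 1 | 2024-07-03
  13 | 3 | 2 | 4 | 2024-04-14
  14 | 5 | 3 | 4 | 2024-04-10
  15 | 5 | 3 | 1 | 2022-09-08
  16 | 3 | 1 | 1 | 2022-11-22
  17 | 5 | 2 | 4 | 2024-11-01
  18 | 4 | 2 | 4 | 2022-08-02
SELECT p.name, AVG(c.quantity) AS avg_quantity FROM orders c JOIN products p ON c.product_id = p.id GROUP BY p.id, p.name

Execution result:
name | avg_quantity
Monitor | 2.67
Tablet | 4.00
Mouse | 2.50
Speaker | 1.00
Keyboard | 2.33
Headphones | 3.67
Laptop | 3.00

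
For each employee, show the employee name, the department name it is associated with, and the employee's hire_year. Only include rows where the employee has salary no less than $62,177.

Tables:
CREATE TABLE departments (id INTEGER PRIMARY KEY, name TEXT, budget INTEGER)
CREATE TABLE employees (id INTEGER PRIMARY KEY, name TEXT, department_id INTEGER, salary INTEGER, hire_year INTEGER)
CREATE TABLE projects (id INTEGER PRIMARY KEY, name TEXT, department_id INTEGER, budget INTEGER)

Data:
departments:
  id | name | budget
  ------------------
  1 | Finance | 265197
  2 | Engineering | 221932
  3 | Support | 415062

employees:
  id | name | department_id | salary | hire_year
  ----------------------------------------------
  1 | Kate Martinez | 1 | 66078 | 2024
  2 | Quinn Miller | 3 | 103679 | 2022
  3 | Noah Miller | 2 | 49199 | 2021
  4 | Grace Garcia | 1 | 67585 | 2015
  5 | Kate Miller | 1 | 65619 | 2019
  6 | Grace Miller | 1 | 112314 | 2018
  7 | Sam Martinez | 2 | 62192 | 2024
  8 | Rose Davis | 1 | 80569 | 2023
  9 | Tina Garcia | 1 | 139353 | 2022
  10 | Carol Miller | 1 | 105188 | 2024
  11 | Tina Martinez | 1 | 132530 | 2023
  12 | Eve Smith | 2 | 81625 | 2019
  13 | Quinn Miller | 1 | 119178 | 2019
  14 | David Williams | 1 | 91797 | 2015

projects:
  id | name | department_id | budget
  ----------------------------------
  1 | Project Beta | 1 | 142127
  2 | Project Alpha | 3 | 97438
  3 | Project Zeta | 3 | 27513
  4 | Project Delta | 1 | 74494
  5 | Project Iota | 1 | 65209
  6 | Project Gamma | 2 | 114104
SELECT c.name, p.name AS department, c.hire_year FROM employees c JOIN departments p ON c.department_id = p.id WHERE c.salary >= 62177

Execution result:
name | department | hire_year
Kate Martinez | Finance | 2024
Quinn Miller | Support | 2022
Grace Garcia | Finance | 2015
Kate Miller | Finance | 2019
Grace Miller | Finance | 2018
Sam Martinez | Engineering | 2024
Rose Davis | Finance | 2023
Tina Garcia | Finance | 2022
Carol Miller | Finance | 2024
Tina Martinez | Finance | 2023
Eve Smith | Engineering | 2019
Quinn Miller | Finance | 2019
David Williams | Finance | 2015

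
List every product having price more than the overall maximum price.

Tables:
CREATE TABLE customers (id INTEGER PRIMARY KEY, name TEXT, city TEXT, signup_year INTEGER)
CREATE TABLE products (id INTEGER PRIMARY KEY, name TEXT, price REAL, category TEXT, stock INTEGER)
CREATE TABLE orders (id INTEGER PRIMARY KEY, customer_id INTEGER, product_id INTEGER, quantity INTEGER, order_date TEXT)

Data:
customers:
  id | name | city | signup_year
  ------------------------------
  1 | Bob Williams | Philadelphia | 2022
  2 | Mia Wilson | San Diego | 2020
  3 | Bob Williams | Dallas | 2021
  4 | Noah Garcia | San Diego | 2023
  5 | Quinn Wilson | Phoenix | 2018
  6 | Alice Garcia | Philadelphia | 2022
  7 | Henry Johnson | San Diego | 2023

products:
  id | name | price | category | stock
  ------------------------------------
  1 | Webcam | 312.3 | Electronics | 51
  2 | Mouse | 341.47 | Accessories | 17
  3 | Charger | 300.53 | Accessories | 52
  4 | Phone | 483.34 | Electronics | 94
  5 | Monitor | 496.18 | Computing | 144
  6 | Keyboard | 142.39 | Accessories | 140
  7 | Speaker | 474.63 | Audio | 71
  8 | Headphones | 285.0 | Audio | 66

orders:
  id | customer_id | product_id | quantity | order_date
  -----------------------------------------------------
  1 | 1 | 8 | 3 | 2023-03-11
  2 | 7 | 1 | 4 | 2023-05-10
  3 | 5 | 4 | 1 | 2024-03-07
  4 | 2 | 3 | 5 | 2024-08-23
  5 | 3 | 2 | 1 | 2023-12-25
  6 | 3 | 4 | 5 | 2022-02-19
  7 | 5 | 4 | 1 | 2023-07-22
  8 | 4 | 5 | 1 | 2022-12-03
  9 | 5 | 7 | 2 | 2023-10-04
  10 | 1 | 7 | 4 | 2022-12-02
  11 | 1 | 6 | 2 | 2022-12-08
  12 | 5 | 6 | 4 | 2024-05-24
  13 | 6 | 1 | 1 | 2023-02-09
SELECT name, price FROM products WHERE price > (SELECT MAX(price) FROM products)

Execution result:
(no rows)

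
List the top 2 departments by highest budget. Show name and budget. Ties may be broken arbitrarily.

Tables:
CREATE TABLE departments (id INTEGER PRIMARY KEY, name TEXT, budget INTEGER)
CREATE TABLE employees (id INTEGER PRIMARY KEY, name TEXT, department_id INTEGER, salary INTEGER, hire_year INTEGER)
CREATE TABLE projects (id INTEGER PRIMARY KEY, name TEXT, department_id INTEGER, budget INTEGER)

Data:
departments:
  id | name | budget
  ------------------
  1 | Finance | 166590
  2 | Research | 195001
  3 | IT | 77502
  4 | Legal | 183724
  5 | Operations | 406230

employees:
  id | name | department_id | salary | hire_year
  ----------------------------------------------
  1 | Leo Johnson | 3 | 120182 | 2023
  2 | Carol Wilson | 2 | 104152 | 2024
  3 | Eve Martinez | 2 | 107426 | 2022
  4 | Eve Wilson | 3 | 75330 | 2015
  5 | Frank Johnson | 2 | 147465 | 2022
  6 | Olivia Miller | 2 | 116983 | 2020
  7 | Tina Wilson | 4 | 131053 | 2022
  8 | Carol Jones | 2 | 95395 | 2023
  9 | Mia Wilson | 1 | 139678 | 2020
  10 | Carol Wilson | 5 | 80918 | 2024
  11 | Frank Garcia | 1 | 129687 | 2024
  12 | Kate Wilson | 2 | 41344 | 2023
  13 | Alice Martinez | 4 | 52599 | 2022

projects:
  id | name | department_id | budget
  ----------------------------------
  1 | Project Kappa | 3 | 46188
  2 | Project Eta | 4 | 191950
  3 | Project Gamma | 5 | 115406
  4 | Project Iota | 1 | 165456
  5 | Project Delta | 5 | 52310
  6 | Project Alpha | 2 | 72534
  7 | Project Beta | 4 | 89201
SELECT name, budget FROM departments ORDER BY budget DESC LIMIT 2

Execution result:
name | budget
Operations | 406230
Research | 195001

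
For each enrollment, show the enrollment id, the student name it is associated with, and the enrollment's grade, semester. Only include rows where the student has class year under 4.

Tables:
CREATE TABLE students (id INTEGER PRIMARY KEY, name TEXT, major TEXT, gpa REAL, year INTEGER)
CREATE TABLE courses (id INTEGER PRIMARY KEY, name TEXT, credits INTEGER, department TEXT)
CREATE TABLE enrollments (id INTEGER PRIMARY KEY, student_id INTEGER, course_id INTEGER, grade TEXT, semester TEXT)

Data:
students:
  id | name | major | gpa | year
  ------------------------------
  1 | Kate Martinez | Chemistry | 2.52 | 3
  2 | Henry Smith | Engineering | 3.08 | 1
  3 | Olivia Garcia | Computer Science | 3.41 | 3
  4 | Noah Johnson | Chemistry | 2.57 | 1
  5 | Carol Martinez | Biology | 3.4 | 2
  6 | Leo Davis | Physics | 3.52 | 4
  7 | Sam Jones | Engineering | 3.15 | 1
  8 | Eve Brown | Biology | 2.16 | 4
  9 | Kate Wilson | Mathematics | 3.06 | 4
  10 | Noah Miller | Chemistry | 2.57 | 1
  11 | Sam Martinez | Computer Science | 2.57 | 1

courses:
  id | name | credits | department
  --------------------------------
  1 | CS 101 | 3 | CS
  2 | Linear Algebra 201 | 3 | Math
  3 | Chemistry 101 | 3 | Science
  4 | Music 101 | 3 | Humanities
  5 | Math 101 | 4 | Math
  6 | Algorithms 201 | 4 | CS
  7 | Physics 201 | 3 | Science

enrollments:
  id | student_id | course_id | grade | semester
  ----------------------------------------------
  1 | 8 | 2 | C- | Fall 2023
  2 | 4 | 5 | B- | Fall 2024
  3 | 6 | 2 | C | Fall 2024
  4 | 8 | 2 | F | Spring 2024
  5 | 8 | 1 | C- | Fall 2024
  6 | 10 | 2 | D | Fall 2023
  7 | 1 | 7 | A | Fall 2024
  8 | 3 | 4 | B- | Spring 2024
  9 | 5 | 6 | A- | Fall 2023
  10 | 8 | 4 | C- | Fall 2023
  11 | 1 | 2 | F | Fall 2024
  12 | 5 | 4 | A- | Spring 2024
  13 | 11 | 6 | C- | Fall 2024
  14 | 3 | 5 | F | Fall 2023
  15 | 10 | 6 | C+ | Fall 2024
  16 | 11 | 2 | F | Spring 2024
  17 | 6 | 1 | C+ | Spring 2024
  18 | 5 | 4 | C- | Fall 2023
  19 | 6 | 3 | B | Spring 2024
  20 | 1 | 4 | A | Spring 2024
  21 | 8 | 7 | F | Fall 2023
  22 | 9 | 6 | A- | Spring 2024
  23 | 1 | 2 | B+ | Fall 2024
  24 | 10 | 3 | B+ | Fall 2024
SELECT c.id, p.name AS student, c.grade, c.semester FROM enrollments c JOIN students p ON c.student_id = p.id WHERE p.year < 4

Execution result:
id | student | grade | semester
2 | Noah Johnson | B- | Fall 2024
6 | Noah Miller | D | Fall 2023
7 | Kate Martinez | A | Fall 2024
8 | Olivia Garcia | B- | Spring 2024
9 | Carol Martinez | A- | Fall 2023
11 | Kate Martinez | F | Fall 2024
12 | Carol Martinez | A- | Spring 2024
13 | Sam Martinez | C- | Fall 2024
14 | Olivia Garcia | F | Fall 2023
15 | Noah Miller | C+ | Fall 2024
16 | Sam Martinez | F | Spring 2024
18 | Carol Martinez | C- | Fall 2023
20 | Kate Martinez | A | Spring 2024
23 | Kate Martinez | B+ | Fall 2024
24 | Noah Miller | B+ | Fall 2024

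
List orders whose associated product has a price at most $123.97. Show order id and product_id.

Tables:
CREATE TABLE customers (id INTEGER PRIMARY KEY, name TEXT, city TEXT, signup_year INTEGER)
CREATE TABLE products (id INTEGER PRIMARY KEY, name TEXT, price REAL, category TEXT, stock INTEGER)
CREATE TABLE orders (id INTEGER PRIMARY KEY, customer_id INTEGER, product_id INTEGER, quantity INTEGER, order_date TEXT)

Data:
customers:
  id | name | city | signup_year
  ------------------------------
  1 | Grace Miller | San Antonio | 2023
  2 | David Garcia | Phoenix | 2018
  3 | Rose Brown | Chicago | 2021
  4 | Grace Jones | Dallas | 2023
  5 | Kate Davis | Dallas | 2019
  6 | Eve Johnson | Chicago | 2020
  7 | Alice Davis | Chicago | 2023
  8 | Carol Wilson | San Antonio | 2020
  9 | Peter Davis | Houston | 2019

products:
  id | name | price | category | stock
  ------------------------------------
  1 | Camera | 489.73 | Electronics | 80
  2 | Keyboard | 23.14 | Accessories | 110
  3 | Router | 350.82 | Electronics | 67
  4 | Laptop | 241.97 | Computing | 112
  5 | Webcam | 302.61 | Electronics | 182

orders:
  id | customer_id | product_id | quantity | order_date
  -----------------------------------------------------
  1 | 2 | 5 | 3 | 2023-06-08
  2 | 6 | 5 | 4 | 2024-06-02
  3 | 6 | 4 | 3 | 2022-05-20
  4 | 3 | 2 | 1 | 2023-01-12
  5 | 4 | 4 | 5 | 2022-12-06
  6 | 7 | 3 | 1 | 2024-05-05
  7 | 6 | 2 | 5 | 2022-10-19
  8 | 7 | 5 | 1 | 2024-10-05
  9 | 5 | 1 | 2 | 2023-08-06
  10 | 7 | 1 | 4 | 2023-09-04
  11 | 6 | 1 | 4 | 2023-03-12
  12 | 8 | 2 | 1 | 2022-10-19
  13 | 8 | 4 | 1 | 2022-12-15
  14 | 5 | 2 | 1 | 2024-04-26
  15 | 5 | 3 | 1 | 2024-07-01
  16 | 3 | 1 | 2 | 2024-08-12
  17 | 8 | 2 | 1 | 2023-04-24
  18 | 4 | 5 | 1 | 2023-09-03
SELECT id, product_id FROM orders WHERE product_id IN (SELECT id FROM products WHERE price <= 123.97)

Execution result:
id | product_id
4 | 2
7 | 2
12 | 2
14 | 2
17 | 2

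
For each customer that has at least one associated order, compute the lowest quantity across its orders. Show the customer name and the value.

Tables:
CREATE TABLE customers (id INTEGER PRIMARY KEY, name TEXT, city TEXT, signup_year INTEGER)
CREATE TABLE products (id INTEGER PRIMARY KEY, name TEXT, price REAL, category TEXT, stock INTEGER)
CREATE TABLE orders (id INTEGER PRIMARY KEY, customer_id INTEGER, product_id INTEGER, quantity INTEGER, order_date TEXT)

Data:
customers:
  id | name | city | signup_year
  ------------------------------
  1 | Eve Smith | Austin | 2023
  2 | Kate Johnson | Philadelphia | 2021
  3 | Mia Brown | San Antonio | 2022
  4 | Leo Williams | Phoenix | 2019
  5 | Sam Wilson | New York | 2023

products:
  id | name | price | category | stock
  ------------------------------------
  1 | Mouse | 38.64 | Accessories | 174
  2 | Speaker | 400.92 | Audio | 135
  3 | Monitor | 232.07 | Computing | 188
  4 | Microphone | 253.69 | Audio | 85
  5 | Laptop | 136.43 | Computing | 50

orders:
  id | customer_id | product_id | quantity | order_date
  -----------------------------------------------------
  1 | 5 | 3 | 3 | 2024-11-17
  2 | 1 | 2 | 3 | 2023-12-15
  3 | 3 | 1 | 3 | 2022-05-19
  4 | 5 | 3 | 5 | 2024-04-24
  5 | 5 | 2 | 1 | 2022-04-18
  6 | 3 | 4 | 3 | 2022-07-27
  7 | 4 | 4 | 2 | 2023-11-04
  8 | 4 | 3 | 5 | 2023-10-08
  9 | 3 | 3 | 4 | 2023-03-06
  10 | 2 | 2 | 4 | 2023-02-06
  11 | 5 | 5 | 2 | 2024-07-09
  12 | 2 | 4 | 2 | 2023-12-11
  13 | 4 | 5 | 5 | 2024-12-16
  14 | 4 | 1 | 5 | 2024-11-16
SELECT p.name, MIN(c.quantity) AS min_quantity FROM orders c JOIN customers p ON c.customer_id = p.id GROUP BY p.id, p.name

Execution result:
name | min_quantity
Eve Smith | 3
Kate Johnson | 2
Mia Brown | 3
Leo Williams | 2
Sam Wilson | 1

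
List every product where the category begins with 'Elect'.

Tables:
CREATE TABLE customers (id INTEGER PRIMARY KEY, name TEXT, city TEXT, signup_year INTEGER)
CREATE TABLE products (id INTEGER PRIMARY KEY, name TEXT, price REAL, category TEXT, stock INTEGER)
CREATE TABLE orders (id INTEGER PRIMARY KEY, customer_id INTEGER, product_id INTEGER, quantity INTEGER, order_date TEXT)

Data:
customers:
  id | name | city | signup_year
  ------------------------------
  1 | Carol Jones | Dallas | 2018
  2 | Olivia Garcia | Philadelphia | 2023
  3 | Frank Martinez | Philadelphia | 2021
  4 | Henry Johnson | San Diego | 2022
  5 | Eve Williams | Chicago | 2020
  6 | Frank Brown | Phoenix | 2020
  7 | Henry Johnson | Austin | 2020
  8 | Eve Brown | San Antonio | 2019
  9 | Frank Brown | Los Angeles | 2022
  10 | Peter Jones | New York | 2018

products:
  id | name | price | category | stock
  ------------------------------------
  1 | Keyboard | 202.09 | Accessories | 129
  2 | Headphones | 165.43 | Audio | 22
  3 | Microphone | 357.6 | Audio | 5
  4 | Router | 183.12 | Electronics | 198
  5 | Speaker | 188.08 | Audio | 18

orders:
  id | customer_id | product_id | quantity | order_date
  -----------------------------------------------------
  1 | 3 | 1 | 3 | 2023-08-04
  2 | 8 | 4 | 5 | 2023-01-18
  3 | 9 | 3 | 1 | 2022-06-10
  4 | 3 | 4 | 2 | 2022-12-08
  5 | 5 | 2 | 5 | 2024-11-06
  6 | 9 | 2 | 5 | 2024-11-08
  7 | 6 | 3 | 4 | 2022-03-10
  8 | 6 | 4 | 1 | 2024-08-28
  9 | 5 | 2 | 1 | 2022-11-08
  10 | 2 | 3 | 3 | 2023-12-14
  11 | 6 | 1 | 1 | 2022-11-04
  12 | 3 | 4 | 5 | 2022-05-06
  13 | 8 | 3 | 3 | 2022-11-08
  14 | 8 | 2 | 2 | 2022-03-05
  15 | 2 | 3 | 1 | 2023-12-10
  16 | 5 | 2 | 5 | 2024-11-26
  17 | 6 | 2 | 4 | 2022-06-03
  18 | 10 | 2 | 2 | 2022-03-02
SELECT name, category FROM products WHERE category LIKE 'Elect%'

Execution result:
name | category
Router | Electronics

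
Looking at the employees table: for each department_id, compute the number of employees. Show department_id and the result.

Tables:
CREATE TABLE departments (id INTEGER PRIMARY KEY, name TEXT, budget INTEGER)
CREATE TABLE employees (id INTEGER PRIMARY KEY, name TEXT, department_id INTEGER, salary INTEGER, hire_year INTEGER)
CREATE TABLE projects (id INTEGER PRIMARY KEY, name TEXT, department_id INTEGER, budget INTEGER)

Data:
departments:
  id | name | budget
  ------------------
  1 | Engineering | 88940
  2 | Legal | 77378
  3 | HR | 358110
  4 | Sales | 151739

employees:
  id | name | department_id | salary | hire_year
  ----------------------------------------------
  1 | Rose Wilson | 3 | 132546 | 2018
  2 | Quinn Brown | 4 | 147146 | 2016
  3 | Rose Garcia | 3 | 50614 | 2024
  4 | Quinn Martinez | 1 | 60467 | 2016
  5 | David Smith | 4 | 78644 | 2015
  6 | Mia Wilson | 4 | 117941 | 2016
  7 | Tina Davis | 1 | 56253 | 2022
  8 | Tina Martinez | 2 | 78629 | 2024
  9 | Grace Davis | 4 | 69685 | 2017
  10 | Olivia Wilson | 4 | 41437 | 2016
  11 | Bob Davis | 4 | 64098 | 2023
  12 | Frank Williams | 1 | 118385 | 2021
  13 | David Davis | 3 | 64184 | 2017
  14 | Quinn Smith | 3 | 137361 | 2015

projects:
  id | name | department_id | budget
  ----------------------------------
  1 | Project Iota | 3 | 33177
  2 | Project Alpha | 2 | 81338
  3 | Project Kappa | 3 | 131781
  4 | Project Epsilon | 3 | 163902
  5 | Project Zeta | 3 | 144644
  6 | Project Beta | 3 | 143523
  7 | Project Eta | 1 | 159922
SELECT department_id, COUNT(*) AS n FROM employees GROUP BY department_id

Execution result:
department_id | n
1 | 3
2 | 1
3 | 4
4 | 6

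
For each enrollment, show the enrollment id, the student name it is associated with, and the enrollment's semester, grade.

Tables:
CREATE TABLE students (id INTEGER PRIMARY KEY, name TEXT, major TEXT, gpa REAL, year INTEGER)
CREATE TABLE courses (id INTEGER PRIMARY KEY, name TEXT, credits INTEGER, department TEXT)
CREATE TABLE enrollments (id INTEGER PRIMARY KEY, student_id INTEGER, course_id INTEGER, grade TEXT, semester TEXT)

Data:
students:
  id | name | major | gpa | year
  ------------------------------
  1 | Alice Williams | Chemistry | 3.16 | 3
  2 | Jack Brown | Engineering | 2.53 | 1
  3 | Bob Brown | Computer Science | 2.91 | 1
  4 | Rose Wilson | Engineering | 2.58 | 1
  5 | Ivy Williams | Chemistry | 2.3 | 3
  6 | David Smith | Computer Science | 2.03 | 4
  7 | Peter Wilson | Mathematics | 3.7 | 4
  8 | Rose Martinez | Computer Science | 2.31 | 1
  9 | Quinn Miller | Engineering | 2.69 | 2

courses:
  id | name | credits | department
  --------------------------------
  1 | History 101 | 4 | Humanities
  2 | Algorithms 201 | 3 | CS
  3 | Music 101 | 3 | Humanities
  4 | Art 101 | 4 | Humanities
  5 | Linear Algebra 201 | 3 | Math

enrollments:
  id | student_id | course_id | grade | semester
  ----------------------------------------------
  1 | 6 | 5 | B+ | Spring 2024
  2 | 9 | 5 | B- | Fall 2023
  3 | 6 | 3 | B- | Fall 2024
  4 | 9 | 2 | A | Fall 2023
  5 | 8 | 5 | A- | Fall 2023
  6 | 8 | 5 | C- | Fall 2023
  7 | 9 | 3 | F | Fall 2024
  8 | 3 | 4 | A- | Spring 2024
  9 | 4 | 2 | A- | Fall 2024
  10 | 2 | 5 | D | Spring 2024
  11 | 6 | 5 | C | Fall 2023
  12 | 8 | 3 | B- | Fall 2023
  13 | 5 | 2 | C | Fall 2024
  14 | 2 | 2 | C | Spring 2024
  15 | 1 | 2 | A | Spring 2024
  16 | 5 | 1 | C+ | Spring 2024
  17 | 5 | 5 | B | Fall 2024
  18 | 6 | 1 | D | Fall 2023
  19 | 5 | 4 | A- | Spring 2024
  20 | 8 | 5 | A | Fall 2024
SELECT c.id, p.name AS student, c.semester, c.grade FROM enrollments c JOIN students p ON c.student_id = p.id

Execution result:
id | student | semester | grade
1 | David Smith | Spring 2024 | B+
2 | Quinn Miller | Fall 2023 | B-
3 | David Smith | Fall 2024 | B-
4 | Quinn Miller | Fall 2023 | A
5 | Rose Martinez | Fall 2023 | A-
6 | Rose Martinez | Fall 2023 | C-
7 | Quinn Miller | Fall 2024 | F
8 | Bob Brown | Spring 2024 | A-
9 | Rose Wilson | Fall 2024 | A-
10 | Jack Brown | Spring 2024 | D
11 | David Smith | Fall 2023 | C
12 | Rose Martinez | Fall 2023 | B-
13 | Ivy Williams | Fall 2024 | C
14 | Jack Brown | Spring 2024 | C
15 | Alice Williams | Spring 2024 | A
16 | Ivy Williams | Spring 2024 | C+
17 | Ivy Williams | Fall 2024 | B
18 | David Smith | Fall 2023 | D
19 | Ivy Williams | Spring 2024 | A-
20 | Rose Martinez | Fall 2024 | A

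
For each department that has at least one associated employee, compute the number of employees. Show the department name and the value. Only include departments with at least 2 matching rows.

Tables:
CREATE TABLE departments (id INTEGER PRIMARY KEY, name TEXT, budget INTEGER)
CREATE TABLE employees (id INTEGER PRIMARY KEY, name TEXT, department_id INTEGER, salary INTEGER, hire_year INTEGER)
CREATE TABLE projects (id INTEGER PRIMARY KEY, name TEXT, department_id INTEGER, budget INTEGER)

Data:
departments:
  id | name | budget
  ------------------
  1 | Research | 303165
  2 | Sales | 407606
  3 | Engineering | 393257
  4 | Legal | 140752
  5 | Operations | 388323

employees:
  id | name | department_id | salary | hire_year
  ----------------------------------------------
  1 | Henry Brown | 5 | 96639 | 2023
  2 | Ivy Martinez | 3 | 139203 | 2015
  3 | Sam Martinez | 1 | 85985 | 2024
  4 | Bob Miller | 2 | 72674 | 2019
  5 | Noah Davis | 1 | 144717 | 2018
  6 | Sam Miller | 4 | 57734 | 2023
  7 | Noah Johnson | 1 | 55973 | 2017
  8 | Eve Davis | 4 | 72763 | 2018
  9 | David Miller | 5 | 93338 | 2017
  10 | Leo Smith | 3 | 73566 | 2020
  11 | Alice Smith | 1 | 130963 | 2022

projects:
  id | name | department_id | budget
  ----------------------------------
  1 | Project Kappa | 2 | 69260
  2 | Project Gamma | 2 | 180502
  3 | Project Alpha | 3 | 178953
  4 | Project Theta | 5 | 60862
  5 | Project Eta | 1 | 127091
SELECT p.name, COUNT(*) AS n FROM employees c JOIN departments p ON c.department_id = p.id GROUP BY p.id, p.name HAVING COUNT(*) >= 2

Execution result:
name | n
Research | 4
Engineering | 2
Legal | 2
Operations | 2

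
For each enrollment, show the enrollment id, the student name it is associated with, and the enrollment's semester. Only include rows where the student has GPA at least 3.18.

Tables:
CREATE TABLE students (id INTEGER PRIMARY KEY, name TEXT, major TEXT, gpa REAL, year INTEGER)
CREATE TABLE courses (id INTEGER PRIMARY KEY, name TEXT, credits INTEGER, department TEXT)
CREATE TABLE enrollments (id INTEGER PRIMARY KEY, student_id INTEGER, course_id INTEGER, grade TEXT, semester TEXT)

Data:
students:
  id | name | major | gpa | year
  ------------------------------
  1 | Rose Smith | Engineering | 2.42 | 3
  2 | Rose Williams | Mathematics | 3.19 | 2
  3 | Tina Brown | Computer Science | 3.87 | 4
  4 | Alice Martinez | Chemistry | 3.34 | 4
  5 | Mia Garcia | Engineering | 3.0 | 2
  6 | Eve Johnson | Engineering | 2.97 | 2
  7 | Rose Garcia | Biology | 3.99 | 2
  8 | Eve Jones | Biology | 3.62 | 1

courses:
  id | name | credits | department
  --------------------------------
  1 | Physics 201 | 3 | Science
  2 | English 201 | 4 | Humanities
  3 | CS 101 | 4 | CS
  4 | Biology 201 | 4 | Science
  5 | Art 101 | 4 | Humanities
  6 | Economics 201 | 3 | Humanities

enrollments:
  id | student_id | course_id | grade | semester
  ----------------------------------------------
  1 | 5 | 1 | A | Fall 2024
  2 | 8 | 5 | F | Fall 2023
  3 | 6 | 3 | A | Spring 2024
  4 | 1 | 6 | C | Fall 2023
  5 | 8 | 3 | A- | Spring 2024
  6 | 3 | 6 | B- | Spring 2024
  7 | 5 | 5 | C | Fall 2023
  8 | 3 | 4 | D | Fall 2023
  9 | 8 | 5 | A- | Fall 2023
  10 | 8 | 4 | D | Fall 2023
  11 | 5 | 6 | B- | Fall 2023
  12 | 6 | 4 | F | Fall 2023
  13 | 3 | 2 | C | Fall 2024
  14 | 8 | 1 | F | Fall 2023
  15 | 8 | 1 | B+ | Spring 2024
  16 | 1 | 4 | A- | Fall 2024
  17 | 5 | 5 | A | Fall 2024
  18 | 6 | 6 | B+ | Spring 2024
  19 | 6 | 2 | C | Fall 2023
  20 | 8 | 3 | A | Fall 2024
SELECT c.id, p.name AS student, c.semester FROM enrollments c JOIN students p ON c.student_id = p.id WHERE p.gpa >= 3.18

Execution result:
id | student | semester
2 | Eve Jones | Fall 2023
5 | Eve Jones | Spring 2024
6 | Tina Brown | Spring 2024
8 | Tina Brown | Fall 2023
9 | Eve Jones | Fall 2023
10 | Eve Jones | Fall 2023
13 | Tina Brown | Fall 2024
14 | Eve Jones | Fall 2023
15 | Eve Jones | Spring 2024
20 | Eve Jones | Fall 2024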